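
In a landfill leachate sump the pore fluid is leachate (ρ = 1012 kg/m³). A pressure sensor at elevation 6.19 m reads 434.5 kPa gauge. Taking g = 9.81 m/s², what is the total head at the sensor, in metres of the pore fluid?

h ≈ 49.96 m

ψ = P/(ρg) = 434.5×1000 / (1012 × 9.81) = 43.77 m.
h = z + ψ = 6.19 + 43.77 = 49.96 m.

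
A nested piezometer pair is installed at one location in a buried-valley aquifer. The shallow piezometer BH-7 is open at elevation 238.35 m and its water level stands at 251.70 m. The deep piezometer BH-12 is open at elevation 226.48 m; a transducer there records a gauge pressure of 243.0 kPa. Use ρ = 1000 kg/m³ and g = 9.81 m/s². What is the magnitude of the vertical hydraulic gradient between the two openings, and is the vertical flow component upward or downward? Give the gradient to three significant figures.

Total head at BH-7: h = 251.70 m (water level in the standpipe).
Pressure head at BH-12: ψ = P/(ρg) = 243.0×1000 / (1000 × 9.81) = 24.77 m.
Total head at BH-12: h = z + ψ = 226.48 + 24.77 = 251.25 m.
Δh = h(BH-7) − h(BH-12) = 251.70 − 251.25 = 0.45 m.
Vertical separation Δz = 238.35 − 226.48 = 11.87 m.
|i_v| = |Δh| / Δz = 0.45 / 11.87 = 0.0379.
Head is higher in the shallow piezometer, so vertical flow is downward (recharge condition).

|i_v| ≈ 0.0379; vertical flow is downward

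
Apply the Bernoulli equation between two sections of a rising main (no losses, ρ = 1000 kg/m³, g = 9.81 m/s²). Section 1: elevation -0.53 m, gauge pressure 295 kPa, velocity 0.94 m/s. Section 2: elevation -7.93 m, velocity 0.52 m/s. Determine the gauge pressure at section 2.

Pressure head at 1: ψ₁ = P₁/(ρg) = 295×1000 / (1000 × 9.81) = 30.07 m.
Velocity heads: v₁²/2g = 0.94²/19.62 = 0.045 m; v₂²/2g = 0.52²/19.62 = 0.014 m.
Total head H = z₁ + ψ₁ + v₁²/2g = -0.53 + 30.07 + 0.045 = 29.59 m.
ψ₂ = H − z₂ − v₂²/2g = 29.59 − (-7.93) − 0.014 = 37.51 m.
P₂ = ρgψ₂ = 1000 × 9.81 × 37.51 ≈ 368 kPa.

P₂ ≈ 368 kPa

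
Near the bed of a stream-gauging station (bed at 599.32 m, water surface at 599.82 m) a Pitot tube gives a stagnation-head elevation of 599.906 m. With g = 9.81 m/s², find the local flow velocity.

Near the bed, under hydrostatic conditions, the piezometric head (z + ψ) equals the free-surface elevation, 599.82 m.
Velocity head = total − piezometric = 599.906 − 599.82 = 0.086 m.
v = √(2g·h_v) = √(2 × 9.81 × 0.086) = 1.30 m/s.

v ≈ 1.30 m/s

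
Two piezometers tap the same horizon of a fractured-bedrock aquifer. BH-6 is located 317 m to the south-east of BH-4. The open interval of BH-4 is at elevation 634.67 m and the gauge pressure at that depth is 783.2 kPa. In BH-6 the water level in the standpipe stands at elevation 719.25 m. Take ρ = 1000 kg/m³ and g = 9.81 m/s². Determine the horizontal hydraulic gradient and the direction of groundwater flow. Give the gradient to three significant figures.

i ≈ 0.0150; groundwater flows toward the north-west

Pressure head at BH-4: ψ = P/(ρg) = 783.2×1000 / (1000 × 9.81) = 79.84 m.
Total head at BH-4: h = z + ψ = 634.67 + 79.84 = 714.51 m.
Total head at BH-6: h = 719.25 m (water level in the piezometer is the total head).
Head difference: h(BH-4) − h(BH-6) = 714.51 − 719.25 = -4.74 m.
Hydraulic gradient: i = |Δh| / L = 4.74 / 317 = 0.0150.
Flow is from higher to lower head: from BH-6 toward BH-4, i.e. toward the north-west.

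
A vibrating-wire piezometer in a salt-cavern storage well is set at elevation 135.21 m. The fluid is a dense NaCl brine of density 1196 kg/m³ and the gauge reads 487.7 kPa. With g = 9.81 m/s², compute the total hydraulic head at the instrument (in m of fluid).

h ≈ 176.78 m

ψ = P/(ρg) = 487.7×1000 / (1196 × 9.81) = 41.57 m.
h = z + ψ = 135.21 + 41.57 = 176.78 m.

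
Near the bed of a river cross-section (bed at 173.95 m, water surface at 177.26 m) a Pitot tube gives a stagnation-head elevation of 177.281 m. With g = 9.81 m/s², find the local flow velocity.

Near the bed, under hydrostatic conditions, the piezometric head (z + ψ) equals the free-surface elevation, 177.26 m.
Velocity head = total − piezometric = 177.281 − 177.26 = 0.021 m.
v = √(2g·h_v) = √(2 × 9.81 × 0.021) = 0.642 m/s.

v ≈ 0.642 m/s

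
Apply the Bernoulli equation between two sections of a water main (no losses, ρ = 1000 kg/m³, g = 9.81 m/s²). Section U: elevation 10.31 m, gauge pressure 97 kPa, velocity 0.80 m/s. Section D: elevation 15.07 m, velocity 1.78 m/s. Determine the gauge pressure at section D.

Pressure head at U: ψ₁ = P₁/(ρg) = 97×1000 / (1000 × 9.81) = 9.89 m.
Velocity heads: v₁²/2g = 0.80²/19.62 = 0.033 m; v₂²/2g = 1.78²/19.62 = 0.161 m.
Total head H = z₁ + ψ₁ + v₁²/2g = 10.31 + 9.89 + 0.033 = 20.23 m.
ψ₂ = H − z₂ − v₂²/2g = 20.23 − 15.07 − 0.161 = 5.00 m.
P₂ = ρgψ₂ = 1000 × 9.81 × 5.00 ≈ 49.0 kPa.

P₂ ≈ 49.0 kPa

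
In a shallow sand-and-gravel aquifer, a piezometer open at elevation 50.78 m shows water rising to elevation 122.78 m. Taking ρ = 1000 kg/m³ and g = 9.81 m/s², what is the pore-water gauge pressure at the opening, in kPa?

P ≈ 706 kPa

Pressure head ψ = h − z = 122.78 − 50.78 = 72.00 m.
P = ρgψ = 1000 × 9.81 × 72.00 = 706320 Pa ≈ 706 kPa.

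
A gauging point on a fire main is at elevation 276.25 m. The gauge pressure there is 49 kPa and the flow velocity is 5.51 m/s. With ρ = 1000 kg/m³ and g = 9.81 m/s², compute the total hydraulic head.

Pressure head ψ = P/(ρg) = 49×1000 / (1000 × 9.81) = 4.99 m.
Velocity head = v²/(2g) = 5.51² / (2 × 9.81) = 1.547 m.
h = z + ψ + v²/(2g) = 276.25 + 4.99 + 1.547 = 282.79 m.

h ≈ 282.79 m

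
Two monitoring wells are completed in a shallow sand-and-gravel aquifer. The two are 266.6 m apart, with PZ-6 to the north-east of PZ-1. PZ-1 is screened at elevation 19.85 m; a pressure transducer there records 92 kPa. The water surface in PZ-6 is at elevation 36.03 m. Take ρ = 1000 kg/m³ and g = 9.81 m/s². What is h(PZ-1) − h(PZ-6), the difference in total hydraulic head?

Pressure head at PZ-1: ψ = P/(ρg) = 92×1000 / (1000 × 9.81) = 9.38 m.
Total head at PZ-1: h = z + ψ = 19.85 + 9.38 = 29.23 m.
Total head at PZ-6: h = 36.03 m (water level in the piezometer is the total head).
Head difference: h(PZ-1) − h(PZ-6) = 29.23 − 36.03 = -6.80 m.

Δh ≈ -6.80 m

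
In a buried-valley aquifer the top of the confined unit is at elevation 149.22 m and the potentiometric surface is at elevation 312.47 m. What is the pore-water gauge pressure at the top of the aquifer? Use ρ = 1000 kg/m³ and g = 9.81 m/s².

Pressure head at the aquifer top: ψ = h − z = 312.47 − 149.22 = 163.25 m.
P = ρgψ = 1000 × 9.81 × 163.25 = 1601483 Pa ≈ 1600 kPa.

P ≈ 1600 kPa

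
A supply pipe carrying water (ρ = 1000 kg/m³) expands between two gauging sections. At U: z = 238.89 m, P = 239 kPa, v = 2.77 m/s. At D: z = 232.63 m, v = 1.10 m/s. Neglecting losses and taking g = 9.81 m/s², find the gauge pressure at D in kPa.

Pressure head at U: ψ₁ = P₁/(ρg) = 239×1000 / (1000 × 9.81) = 24.36 m.
Velocity heads: v₁²/2g = 2.77²/19.62 = 0.391 m; v₂²/2g = 1.10²/19.62 = 0.062 m.
Total head H = z₁ + ψ₁ + v₁²/2g = 238.89 + 24.36 + 0.391 = 263.64 m.
ψ₂ = H − z₂ − v₂²/2g = 263.64 − 232.63 − 0.062 = 30.95 m.
P₂ = ρgψ₂ = 1000 × 9.81 × 30.95 ≈ 304 kPa.

P₂ ≈ 304 kPa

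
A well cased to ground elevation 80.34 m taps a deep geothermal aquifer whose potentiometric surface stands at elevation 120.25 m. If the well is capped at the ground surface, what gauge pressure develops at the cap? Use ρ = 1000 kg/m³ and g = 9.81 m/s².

Head above the cap: Δh = 120.25 − 80.34 = 39.91 m.
P = ρgΔh = 1000 × 9.81 × 39.91 = 391517 Pa ≈ 392 kPa.

P ≈ 392 kPa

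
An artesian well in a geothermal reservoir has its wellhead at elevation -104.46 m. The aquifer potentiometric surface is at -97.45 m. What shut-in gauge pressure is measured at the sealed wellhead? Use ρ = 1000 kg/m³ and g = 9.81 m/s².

Head above the cap: Δh = -97.45 − (-104.46) = 7.01 m.
P = ρgΔh = 1000 × 9.81 × 7.01 = 68768 Pa ≈ 68.8 kPa.

P ≈ 68.8 kPa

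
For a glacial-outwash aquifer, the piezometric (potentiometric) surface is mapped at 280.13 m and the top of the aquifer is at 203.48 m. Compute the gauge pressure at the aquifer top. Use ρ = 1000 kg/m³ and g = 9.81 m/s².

P ≈ 752 kPa

Pressure head at the aquifer top: ψ = h − z = 280.13 − 203.48 = 76.65 m.
P = ρgψ = 1000 × 9.81 × 76.65 = 751936 Pa ≈ 752 kPa.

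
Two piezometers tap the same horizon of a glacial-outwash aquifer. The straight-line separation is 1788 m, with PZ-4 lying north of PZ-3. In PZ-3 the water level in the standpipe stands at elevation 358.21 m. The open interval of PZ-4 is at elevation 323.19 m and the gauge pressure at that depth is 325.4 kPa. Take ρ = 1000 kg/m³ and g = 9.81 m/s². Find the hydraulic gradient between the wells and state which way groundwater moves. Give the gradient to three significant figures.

i ≈ 0.00103; groundwater flows toward the north

Total head at PZ-3: h = 358.21 m (water level in the piezometer is the total head).
Pressure head at PZ-4: ψ = P/(ρg) = 325.4×1000 / (1000 × 9.81) = 33.17 m.
Total head at PZ-4: h = z + ψ = 323.19 + 33.17 = 356.36 m.
Head difference: h(PZ-3) − h(PZ-4) = 358.21 − 356.36 = 1.85 m.
Hydraulic gradient: i = |Δh| / L = 1.85 / 1788 = 0.00103.
Flow is from higher to lower head: from PZ-3 toward PZ-4, i.e. toward the north.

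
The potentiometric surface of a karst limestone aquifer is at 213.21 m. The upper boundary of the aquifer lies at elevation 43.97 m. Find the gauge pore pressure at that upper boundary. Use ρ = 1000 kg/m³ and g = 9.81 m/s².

P ≈ 1660 kPa

Pressure head at the aquifer top: ψ = h − z = 213.21 − 43.97 = 169.24 m.
P = ρgψ = 1000 × 9.81 × 169.24 = 1660244 Pa ≈ 1660 kPa.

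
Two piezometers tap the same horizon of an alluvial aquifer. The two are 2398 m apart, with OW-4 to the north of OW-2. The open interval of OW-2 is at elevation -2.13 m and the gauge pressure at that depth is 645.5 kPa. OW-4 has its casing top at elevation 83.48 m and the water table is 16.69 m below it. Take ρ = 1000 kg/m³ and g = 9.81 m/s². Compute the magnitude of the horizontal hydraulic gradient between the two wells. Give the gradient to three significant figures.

i ≈ 0.00130

Pressure head at OW-2: ψ = P/(ρg) = 645.5×1000 / (1000 × 9.81) = 65.80 m.
Total head at OW-2: h = z + ψ = -2.13 + 65.80 = 63.67 m.
Total head at OW-4: h = 83.48 − 16.69 = 66.79 m.
Head difference: h(OW-2) − h(OW-4) = 63.67 − 66.79 = -3.12 m.
Hydraulic gradient: i = |Δh| / L = 3.12 / 2398 = 0.00130.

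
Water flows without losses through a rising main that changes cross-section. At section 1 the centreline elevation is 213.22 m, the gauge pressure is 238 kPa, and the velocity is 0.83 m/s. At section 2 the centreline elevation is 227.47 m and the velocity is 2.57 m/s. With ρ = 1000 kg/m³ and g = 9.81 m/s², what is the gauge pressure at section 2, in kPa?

Pressure head at 1: ψ₁ = P₁/(ρg) = 238×1000 / (1000 × 9.81) = 24.26 m.
Velocity heads: v₁²/2g = 0.83²/19.62 = 0.035 m; v₂²/2g = 2.57²/19.62 = 0.337 m.
Total head H = z₁ + ψ₁ + v₁²/2g = 213.22 + 24.26 + 0.035 = 237.51 m.
ψ₂ = H − z₂ − v₂²/2g = 237.51 − 227.47 − 0.337 = 9.70 m.
P₂ = ρgψ₂ = 1000 × 9.81 × 9.70 ≈ 95.2 kPa.

P₂ ≈ 95.2 kPa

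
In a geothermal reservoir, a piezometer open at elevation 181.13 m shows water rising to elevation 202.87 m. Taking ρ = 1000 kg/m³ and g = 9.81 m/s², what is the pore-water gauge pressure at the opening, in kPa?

P ≈ 213 kPa

Pressure head ψ = h − z = 202.87 − 181.13 = 21.74 m.
P = ρgψ = 1000 × 9.81 × 21.74 = 213269 Pa ≈ 213 kPa.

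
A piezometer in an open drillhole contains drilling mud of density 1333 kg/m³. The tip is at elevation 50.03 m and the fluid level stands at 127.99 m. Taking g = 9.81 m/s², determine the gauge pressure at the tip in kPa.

P ≈ 1020 kPa

Pressure head ψ = h − z = 127.99 − 50.03 = 77.96 m.
P = ρgψ = 1333 × 9.81 × 77.96 = 1019462 Pa ≈ 1020 kPa.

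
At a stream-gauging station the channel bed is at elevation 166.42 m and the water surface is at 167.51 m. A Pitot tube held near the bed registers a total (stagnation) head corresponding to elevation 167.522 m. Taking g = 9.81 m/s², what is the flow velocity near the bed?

Near the bed, under hydrostatic conditions, the piezometric head (z + ψ) equals the free-surface elevation, 167.51 m.
Velocity head = total − piezometric = 167.522 − 167.51 = 0.012 m.
v = √(2g·h_v) = √(2 × 9.81 × 0.012) = 0.485 m/s.

v ≈ 0.485 m/s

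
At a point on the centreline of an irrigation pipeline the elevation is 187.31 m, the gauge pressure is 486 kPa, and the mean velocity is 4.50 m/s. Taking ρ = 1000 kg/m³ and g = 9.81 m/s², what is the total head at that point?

Pressure head ψ = P/(ρg) = 486×1000 / (1000 × 9.81) = 49.54 m.
Velocity head = v²/(2g) = 4.50² / (2 × 9.81) = 1.032 m.
h = z + ψ + v²/(2g) = 187.31 + 49.54 + 1.032 = 237.88 m.

h ≈ 237.88 m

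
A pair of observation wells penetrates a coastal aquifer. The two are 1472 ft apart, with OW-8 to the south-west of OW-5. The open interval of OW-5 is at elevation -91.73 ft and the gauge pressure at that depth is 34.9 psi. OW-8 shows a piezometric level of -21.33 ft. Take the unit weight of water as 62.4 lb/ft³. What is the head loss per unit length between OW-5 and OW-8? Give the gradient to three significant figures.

i ≈ 0.00689 ft/ft

Pressure head at OW-5: ψ = 144·P/γ = 144 × 34.9 / 62.4 = 80.54 ft.
Total head at OW-5: h = z + ψ = -91.73 + 80.54 = -11.19 ft.
Total head at OW-8: h = -21.33 ft (water level in the piezometer is the total head).
Head difference: h(OW-5) − h(OW-8) = -11.19 − (-21.33) = 10.14 ft.
Hydraulic gradient: i = |Δh| / L = 10.14 / 1472 = 0.00689.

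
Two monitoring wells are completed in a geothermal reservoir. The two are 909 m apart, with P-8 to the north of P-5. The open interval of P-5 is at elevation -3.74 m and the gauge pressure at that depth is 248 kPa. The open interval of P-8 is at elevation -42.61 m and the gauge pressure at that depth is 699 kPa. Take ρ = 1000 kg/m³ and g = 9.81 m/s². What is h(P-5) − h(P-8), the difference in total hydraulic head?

Δh ≈ -7.10 m

Pressure head at P-5: ψ = P/(ρg) = 248×1000 / (1000 × 9.81) = 25.28 m.
Total head at P-5: h = z + ψ = -3.74 + 25.28 = 21.54 m.
Pressure head at P-8: ψ = P/(ρg) = 699×1000 / (1000 × 9.81) = 71.25 m.
Total head at P-8: h = z + ψ = -42.61 + 71.25 = 28.64 m.
Head difference: h(P-5) − h(P-8) = 21.54 − 28.64 = -7.10 m.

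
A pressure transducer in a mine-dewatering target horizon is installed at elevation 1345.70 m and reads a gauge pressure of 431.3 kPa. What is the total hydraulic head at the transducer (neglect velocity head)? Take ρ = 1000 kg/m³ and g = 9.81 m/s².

ψ = P/(ρg) = 431.3×1000 / (1000 × 9.81) = 43.97 m.
h = z + ψ = 1345.70 + 43.97 = 1389.67 m.

h ≈ 1389.67 m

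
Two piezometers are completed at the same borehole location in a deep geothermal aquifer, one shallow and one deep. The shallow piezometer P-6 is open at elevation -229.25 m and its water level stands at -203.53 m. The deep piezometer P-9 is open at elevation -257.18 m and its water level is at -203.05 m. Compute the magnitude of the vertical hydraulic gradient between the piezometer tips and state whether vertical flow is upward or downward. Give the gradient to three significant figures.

Total head at P-6: h = -203.53 m (water level in the standpipe).
Total head at P-9: h = -203.05 m.
Δh = h(P-6) − h(P-9) = -203.53 − (-203.05) = -0.48 m.
Vertical separation Δz = -229.25 − (-257.18) = 27.93 m.
|i_v| = |Δh| / Δz = 0.48 / 27.93 = 0.0172.
Head is higher in the deep piezometer, so vertical flow is upward (discharge condition).

|i_v| ≈ 0.0172; vertical flow is upward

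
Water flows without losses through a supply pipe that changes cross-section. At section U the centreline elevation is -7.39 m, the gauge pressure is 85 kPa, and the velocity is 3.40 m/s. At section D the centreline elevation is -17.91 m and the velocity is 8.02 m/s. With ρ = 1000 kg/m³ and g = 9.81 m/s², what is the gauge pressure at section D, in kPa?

P₂ ≈ 162 kPa

Pressure head at U: ψ₁ = P₁/(ρg) = 85×1000 / (1000 × 9.81) = 8.66 m.
Velocity heads: v₁²/2g = 3.40²/19.62 = 0.589 m; v₂²/2g = 8.02²/19.62 = 3.278 m.
Total head H = z₁ + ψ₁ + v₁²/2g = -7.39 + 8.66 + 0.589 = 1.86 m.
ψ₂ = H − z₂ − v₂²/2g = 1.86 − (-17.91) − 3.278 = 16.49 m.
P₂ = ρgψ₂ = 1000 × 9.81 × 16.49 ≈ 162 kPa.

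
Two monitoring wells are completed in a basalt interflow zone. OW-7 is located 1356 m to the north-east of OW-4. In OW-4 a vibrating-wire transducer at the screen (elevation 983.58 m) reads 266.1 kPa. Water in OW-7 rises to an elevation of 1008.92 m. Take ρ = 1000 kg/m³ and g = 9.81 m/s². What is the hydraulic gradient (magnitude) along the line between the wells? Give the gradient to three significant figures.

i ≈ 0.00132

Pressure head at OW-4: ψ = P/(ρg) = 266.1×1000 / (1000 × 9.81) = 27.13 m.
Total head at OW-4: h = z + ψ = 983.58 + 27.13 = 1010.71 m.
Total head at OW-7: h = 1008.92 m (water level in the piezometer is the total head).
Head difference: h(OW-4) − h(OW-7) = 1010.71 − 1008.92 = 1.79 m.
Hydraulic gradient: i = |Δh| / L = 1.79 / 1356 = 0.00132.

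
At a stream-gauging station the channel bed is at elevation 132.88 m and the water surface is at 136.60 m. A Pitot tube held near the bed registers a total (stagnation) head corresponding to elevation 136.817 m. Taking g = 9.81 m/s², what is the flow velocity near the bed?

Near the bed, under hydrostatic conditions, the piezometric head (z + ψ) equals the free-surface elevation, 136.60 m.
Velocity head = total − piezometric = 136.817 − 136.60 = 0.217 m.
v = √(2g·h_v) = √(2 × 9.81 × 0.217) = 2.06 m/s.

v ≈ 2.06 m/s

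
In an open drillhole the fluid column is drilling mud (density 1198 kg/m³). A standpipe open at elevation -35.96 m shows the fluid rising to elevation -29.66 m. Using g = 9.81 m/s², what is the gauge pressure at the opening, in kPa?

P ≈ 74.0 kPa

Pressure head ψ = h − z = -29.66 − (-35.96) = 6.30 m.
P = ρgψ = 1198 × 9.81 × 6.30 = 74040 Pa ≈ 74.0 kPa.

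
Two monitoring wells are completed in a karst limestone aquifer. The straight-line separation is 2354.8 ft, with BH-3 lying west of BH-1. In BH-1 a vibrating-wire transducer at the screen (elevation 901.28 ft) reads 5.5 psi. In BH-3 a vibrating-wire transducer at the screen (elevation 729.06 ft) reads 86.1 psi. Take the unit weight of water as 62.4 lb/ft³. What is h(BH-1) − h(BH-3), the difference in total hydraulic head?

Δh ≈ -13.78 ft

Pressure head at BH-1: ψ = 144·P/γ = 144 × 5.5 / 62.4 = 12.69 ft.
Total head at BH-1: h = z + ψ = 901.28 + 12.69 = 913.97 ft.
Pressure head at BH-3: ψ = 144·P/γ = 144 × 86.1 / 62.4 = 198.69 ft.
Total head at BH-3: h = z + ψ = 729.06 + 198.69 = 927.75 ft.
Head difference: h(BH-1) − h(BH-3) = 913.97 − 927.75 = -13.78 ft.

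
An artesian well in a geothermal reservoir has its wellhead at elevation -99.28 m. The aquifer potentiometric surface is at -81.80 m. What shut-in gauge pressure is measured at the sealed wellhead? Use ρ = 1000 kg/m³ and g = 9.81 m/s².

Head above the cap: Δh = -81.80 − (-99.28) = 17.48 m.
P = ρgΔh = 1000 × 9.81 × 17.48 = 171479 Pa ≈ 171 kPa.

P ≈ 171 kPa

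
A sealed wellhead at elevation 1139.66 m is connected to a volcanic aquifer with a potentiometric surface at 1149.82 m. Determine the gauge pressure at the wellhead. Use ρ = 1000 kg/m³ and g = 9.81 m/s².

P ≈ 99.7 kPa

Head above the cap: Δh = 1149.82 − 1139.66 = 10.16 m.
P = ρgΔh = 1000 × 9.81 × 10.16 = 99670 Pa ≈ 99.7 kPa.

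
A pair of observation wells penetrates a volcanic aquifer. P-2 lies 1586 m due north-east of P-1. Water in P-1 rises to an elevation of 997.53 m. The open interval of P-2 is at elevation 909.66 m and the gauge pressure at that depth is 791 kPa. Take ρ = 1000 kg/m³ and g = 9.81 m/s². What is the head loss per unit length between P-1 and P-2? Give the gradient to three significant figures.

Total head at P-1: h = 997.53 m (water level in the piezometer is the total head).
Pressure head at P-2: ψ = P/(ρg) = 791×1000 / (1000 × 9.81) = 80.63 m.
Total head at P-2: h = z + ψ = 909.66 + 80.63 = 990.29 m.
Head difference: h(P-1) − h(P-2) = 997.53 − 990.29 = 7.24 m.
Hydraulic gradient: i = |Δh| / L = 7.24 / 1586 = 0.00456.

i ≈ 0.00456 m/m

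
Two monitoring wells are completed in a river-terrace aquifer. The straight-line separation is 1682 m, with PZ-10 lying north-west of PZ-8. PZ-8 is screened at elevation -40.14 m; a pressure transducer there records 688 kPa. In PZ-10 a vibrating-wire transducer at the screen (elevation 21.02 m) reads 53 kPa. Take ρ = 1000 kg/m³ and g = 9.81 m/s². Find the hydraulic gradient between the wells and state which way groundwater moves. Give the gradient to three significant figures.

i ≈ 0.00212; groundwater flows toward the north-west

Pressure head at PZ-8: ψ = P/(ρg) = 688×1000 / (1000 × 9.81) = 70.13 m.
Total head at PZ-8: h = z + ψ = -40.14 + 70.13 = 29.99 m.
Pressure head at PZ-10: ψ = P/(ρg) = 53×1000 / (1000 × 9.81) = 5.40 m.
Total head at PZ-10: h = z + ψ = 21.02 + 5.40 = 26.42 m.
Head difference: h(PZ-8) − h(PZ-10) = 29.99 − 26.42 = 3.57 m.
Hydraulic gradient: i = |Δh| / L = 3.57 / 1682 = 0.00212.
Flow is from higher to lower head: from PZ-8 toward PZ-10, i.e. toward the north-west.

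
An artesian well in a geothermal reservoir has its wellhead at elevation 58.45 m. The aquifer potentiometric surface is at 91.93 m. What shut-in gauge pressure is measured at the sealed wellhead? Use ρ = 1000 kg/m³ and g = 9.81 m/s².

Head above the cap: Δh = 91.93 − 58.45 = 33.48 m.
P = ρgΔh = 1000 × 9.81 × 33.48 = 328439 Pa ≈ 328 kPa.

P ≈ 328 kPa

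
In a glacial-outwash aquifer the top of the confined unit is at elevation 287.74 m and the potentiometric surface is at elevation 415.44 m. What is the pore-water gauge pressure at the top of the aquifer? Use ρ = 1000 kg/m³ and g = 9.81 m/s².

P ≈ 1250 kPa

Pressure head at the aquifer top: ψ = h − z = 415.44 − 287.74 = 127.70 m.
P = ρgψ = 1000 × 9.81 × 127.70 = 1252737 Pa ≈ 1250 kPa.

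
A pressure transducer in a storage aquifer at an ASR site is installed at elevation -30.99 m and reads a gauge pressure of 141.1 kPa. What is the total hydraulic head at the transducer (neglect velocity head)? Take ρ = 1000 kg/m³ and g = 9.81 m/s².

ψ = P/(ρg) = 141.1×1000 / (1000 × 9.81) = 14.38 m.
h = z + ψ = -30.99 + 14.38 = -16.61 m.

h ≈ -16.61 m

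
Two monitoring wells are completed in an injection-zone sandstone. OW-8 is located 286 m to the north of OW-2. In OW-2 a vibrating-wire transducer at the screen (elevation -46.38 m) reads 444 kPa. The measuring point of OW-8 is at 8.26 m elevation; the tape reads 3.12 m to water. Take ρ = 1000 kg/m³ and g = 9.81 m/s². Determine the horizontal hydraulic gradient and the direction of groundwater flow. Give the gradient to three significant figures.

Pressure head at OW-2: ψ = P/(ρg) = 444×1000 / (1000 × 9.81) = 45.26 m.
Total head at OW-2: h = z + ψ = -46.38 + 45.26 = -1.12 m.
Total head at OW-8: h = 8.26 − 3.12 = 5.14 m.
Head difference: h(OW-2) − h(OW-8) = -1.12 − 5.14 = -6.26 m.
Hydraulic gradient: i = |Δh| / L = 6.26 / 286 = 0.0219.
Flow is from higher to lower head: from OW-8 toward OW-2, i.e. toward the south.

i ≈ 0.0219; groundwater flows toward the south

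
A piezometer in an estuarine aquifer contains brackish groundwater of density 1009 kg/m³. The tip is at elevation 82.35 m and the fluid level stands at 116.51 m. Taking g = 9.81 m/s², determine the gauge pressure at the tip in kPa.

Pressure head ψ = h − z = 116.51 − 82.35 = 34.16 m.
P = ρgψ = 1009 × 9.81 × 34.16 = 338126 Pa ≈ 338 kPa.

P ≈ 338 kPa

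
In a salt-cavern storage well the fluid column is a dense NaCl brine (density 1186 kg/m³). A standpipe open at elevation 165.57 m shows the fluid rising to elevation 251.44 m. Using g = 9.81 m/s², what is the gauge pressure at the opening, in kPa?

Pressure head ψ = h − z = 251.44 − 165.57 = 85.87 m.
P = ρgψ = 1186 × 9.81 × 85.87 = 999068 Pa ≈ 999 kPa.

P ≈ 999 kPa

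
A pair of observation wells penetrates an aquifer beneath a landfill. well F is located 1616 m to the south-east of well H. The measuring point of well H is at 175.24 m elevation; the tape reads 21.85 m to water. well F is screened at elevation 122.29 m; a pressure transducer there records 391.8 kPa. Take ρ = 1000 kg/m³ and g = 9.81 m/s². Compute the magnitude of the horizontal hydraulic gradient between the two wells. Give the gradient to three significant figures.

i ≈ 0.00547

Total head at well H: h = 175.24 − 21.85 = 153.39 m.
Pressure head at well F: ψ = P/(ρg) = 391.8×1000 / (1000 × 9.81) = 39.94 m.
Total head at well F: h = z + ψ = 122.29 + 39.94 = 162.23 m.
Head difference: h(well H) − h(well F) = 153.39 − 162.23 = -8.84 m.
Hydraulic gradient: i = |Δh| / L = 8.84 / 1616 = 0.00547.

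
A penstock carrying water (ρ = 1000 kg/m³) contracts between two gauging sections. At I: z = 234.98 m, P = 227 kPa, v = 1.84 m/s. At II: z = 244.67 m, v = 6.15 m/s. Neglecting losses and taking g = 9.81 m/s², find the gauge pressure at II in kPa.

Pressure head at I: ψ₁ = P₁/(ρg) = 227×1000 / (1000 × 9.81) = 23.14 m.
Velocity heads: v₁²/2g = 1.84²/19.62 = 0.173 m; v₂²/2g = 6.15²/19.62 = 1.928 m.
Total head H = z₁ + ψ₁ + v₁²/2g = 234.98 + 23.14 + 0.173 = 258.29 m.
ψ₂ = H − z₂ − v₂²/2g = 258.29 − 244.67 − 1.928 = 11.69 m.
P₂ = ρgψ₂ = 1000 × 9.81 × 11.69 ≈ 115 kPa.

P₂ ≈ 115 kPa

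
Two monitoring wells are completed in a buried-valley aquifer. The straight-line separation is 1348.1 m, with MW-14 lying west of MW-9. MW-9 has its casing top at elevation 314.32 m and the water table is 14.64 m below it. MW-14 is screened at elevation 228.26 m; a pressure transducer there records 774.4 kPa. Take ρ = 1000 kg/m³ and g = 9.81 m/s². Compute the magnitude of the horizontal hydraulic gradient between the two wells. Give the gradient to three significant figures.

i ≈ 0.00558

Total head at MW-9: h = 314.32 − 14.64 = 299.68 m.
Pressure head at MW-14: ψ = P/(ρg) = 774.4×1000 / (1000 × 9.81) = 78.94 m.
Total head at MW-14: h = z + ψ = 228.26 + 78.94 = 307.20 m.
Head difference: h(MW-9) − h(MW-14) = 299.68 − 307.20 = -7.52 m.
Hydraulic gradient: i = |Δh| / L = 7.52 / 1348.1 = 0.00558.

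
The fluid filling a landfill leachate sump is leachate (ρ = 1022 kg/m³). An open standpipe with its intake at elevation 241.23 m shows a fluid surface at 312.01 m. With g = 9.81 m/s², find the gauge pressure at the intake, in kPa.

P ≈ 710 kPa

Pressure head ψ = h − z = 312.01 − 241.23 = 70.78 m.
P = ρgψ = 1022 × 9.81 × 70.78 = 709628 Pa ≈ 710 kPa.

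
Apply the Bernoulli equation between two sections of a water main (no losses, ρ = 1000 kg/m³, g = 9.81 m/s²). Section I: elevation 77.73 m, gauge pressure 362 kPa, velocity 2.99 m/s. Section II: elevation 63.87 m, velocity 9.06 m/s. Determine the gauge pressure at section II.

P₂ ≈ 461 kPa

Pressure head at I: ψ₁ = P₁/(ρg) = 362×1000 / (1000 × 9.81) = 36.90 m.
Velocity heads: v₁²/2g = 2.99²/19.62 = 0.456 m; v₂²/2g = 9.06²/19.62 = 4.184 m.
Total head H = z₁ + ψ₁ + v₁²/2g = 77.73 + 36.90 + 0.456 = 115.09 m.
ψ₂ = H − z₂ − v₂²/2g = 115.09 − 63.87 − 4.184 = 47.04 m.
P₂ = ρgψ₂ = 1000 × 9.81 × 47.04 ≈ 461 kPa.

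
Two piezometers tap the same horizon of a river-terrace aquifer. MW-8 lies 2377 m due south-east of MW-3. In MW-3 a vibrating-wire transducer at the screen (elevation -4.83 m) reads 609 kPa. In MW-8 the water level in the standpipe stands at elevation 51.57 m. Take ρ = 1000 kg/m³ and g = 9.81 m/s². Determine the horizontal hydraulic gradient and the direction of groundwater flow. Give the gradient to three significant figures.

i ≈ 0.00239; groundwater flows toward the south-east

Pressure head at MW-3: ψ = P/(ρg) = 609×1000 / (1000 × 9.81) = 62.08 m.
Total head at MW-3: h = z + ψ = -4.83 + 62.08 = 57.25 m.
Total head at MW-8: h = 51.57 m (water level in the piezometer is the total head).
Head difference: h(MW-3) − h(MW-8) = 57.25 − 51.57 = 5.68 m.
Hydraulic gradient: i = |Δh| / L = 5.68 / 2377 = 0.00239.
Flow is from higher to lower head: from MW-3 toward MW-8, i.e. toward the south-east.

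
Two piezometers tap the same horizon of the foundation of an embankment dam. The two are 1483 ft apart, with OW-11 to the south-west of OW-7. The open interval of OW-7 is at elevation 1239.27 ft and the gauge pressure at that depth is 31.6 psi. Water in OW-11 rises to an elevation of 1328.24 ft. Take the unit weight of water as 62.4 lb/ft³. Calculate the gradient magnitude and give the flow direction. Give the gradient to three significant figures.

Pressure head at OW-7: ψ = 144·P/γ = 144 × 31.6 / 62.4 = 72.92 ft.
Total head at OW-7: h = z + ψ = 1239.27 + 72.92 = 1312.19 ft.
Total head at OW-11: h = 1328.24 ft (water level in the piezometer is the total head).
Head difference: h(OW-7) − h(OW-11) = 1312.19 − 1328.24 = -16.05 ft.
Hydraulic gradient: i = |Δh| / L = 16.05 / 1483 = 0.0108.
Flow is from higher to lower head: from OW-11 toward OW-7, i.e. toward the north-east.

i ≈ 0.0108; groundwater flows toward the north-east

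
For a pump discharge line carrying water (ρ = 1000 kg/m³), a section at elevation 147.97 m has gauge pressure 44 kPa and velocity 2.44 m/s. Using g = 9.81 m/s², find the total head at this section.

h ≈ 152.76 m

Pressure head ψ = P/(ρg) = 44×1000 / (1000 × 9.81) = 4.49 m.
Velocity head = v²/(2g) = 2.44² / (2 × 9.81) = 0.303 m.
h = z + ψ + v²/(2g) = 147.97 + 4.49 + 0.303 = 152.76 m.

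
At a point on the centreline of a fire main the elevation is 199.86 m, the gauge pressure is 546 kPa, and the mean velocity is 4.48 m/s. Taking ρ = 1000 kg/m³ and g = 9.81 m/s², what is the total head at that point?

h ≈ 256.54 m

Pressure head ψ = P/(ρg) = 546×1000 / (1000 × 9.81) = 55.66 m.
Velocity head = v²/(2g) = 4.48² / (2 × 9.81) = 1.023 m.
h = z + ψ + v²/(2g) = 199.86 + 55.66 + 1.023 = 256.54 m.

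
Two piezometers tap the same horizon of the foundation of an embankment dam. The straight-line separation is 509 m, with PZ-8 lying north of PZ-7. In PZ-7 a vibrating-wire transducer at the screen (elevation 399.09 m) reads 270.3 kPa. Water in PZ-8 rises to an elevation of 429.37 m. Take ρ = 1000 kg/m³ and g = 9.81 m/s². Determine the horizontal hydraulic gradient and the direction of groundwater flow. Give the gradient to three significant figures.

Pressure head at PZ-7: ψ = P/(ρg) = 270.3×1000 / (1000 × 9.81) = 27.55 m.
Total head at PZ-7: h = z + ψ = 399.09 + 27.55 = 426.64 m.
Total head at PZ-8: h = 429.37 m (water level in the piezometer is the total head).
Head difference: h(PZ-7) − h(PZ-8) = 426.64 − 429.37 = -2.73 m.
Hydraulic gradient: i = |Δh| / L = 2.73 / 509 = 0.00536.
Flow is from higher to lower head: from PZ-8 toward PZ-7, i.e. toward the south.

i ≈ 0.00536; groundwater flows toward the south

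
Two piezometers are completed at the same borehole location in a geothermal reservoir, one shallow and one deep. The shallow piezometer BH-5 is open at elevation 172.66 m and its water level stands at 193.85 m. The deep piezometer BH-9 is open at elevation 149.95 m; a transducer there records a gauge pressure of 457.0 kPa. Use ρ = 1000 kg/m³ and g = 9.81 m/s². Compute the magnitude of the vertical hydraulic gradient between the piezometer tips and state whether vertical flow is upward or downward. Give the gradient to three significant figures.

|i_v| ≈ 0.118; vertical flow is upward

Total head at BH-5: h = 193.85 m (water level in the standpipe).
Pressure head at BH-9: ψ = P/(ρg) = 457.0×1000 / (1000 × 9.81) = 46.59 m.
Total head at BH-9: h = z + ψ = 149.95 + 46.59 = 196.54 m.
Δh = h(BH-5) − h(BH-9) = 193.85 − 196.54 = -2.69 m.
Vertical separation Δz = 172.66 − 149.95 = 22.71 m.
|i_v| = |Δh| / Δz = 2.69 / 22.71 = 0.118.
Head is higher in the deep piezometer, so vertical flow is upward (discharge condition).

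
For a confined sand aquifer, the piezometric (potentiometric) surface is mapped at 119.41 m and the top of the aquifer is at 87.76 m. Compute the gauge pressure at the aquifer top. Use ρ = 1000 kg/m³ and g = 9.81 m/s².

Pressure head at the aquifer top: ψ = h − z = 119.41 − 87.76 = 31.65 m.
P = ρgψ = 1000 × 9.81 × 31.65 = 310486 Pa ≈ 310 kPa.

P ≈ 310 kPa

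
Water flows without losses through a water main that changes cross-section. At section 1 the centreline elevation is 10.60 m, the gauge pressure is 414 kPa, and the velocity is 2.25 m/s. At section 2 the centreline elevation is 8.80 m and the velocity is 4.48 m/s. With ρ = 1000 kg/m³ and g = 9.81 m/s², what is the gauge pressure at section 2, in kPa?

P₂ ≈ 424 kPa

Pressure head at 1: ψ₁ = P₁/(ρg) = 414×1000 / (1000 × 9.81) = 42.20 m.
Velocity heads: v₁²/2g = 2.25²/19.62 = 0.258 m; v₂²/2g = 4.48²/19.62 = 1.023 m.
Total head H = z₁ + ψ₁ + v₁²/2g = 10.60 + 42.20 + 0.258 = 53.06 m.
ψ₂ = H − z₂ − v₂²/2g = 53.06 − 8.80 − 1.023 = 43.24 m.
P₂ = ρgψ₂ = 1000 × 9.81 × 43.24 ≈ 424 kPa.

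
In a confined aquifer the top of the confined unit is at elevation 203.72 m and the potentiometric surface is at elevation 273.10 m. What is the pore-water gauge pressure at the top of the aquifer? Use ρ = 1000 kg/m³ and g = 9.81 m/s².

P ≈ 681 kPa

Pressure head at the aquifer top: ψ = h − z = 273.10 − 203.72 = 69.38 m.
P = ρgψ = 1000 × 9.81 × 69.38 = 680618 Pa ≈ 681 kPa.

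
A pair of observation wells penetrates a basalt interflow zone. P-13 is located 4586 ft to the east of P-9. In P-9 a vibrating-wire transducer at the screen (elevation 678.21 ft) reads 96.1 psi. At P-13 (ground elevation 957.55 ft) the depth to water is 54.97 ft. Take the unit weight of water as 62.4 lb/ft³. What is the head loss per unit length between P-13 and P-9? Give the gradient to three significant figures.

Pressure head at P-9: ψ = 144·P/γ = 144 × 96.1 / 62.4 = 221.77 ft.
Total head at P-9: h = z + ψ = 678.21 + 221.77 = 899.98 ft.
Total head at P-13: h = 957.55 − 54.97 = 902.58 ft.
Head difference: h(P-9) − h(P-13) = 899.98 − 902.58 = -2.60 ft.
Hydraulic gradient: i = |Δh| / L = 2.60 / 4586 = 0.000567.

i ≈ 0.000567 ft/ft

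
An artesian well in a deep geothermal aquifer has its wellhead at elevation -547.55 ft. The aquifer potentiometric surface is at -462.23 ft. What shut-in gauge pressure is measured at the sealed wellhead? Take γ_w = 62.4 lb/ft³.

Head above the cap: Δh = -462.23 − (-547.55) = 85.32 ft.
P = γΔh/144 = 62.4 × 85.32 / 144 = 37.0 psi.

P ≈ 37.0 psi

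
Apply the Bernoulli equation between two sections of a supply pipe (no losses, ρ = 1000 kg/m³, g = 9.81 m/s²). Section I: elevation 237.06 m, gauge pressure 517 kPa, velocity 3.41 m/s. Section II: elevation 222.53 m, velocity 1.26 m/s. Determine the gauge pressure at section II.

Pressure head at I: ψ₁ = P₁/(ρg) = 517×1000 / (1000 × 9.81) = 52.70 m.
Velocity heads: v₁²/2g = 3.41²/19.62 = 0.593 m; v₂²/2g = 1.26²/19.62 = 0.081 m.
Total head H = z₁ + ψ₁ + v₁²/2g = 237.06 + 52.70 + 0.593 = 290.35 m.
ψ₂ = H − z₂ − v₂²/2g = 290.35 − 222.53 − 0.081 = 67.74 m.
P₂ = ρgψ₂ = 1000 × 9.81 × 67.74 ≈ 665 kPa.

P₂ ≈ 665 kPa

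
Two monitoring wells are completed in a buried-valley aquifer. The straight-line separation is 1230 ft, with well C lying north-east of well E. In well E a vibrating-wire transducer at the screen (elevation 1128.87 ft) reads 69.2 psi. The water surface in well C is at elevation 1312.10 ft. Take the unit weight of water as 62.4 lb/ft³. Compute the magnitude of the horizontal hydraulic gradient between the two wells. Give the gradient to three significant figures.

i ≈ 0.0191

Pressure head at well E: ψ = 144·P/γ = 144 × 69.2 / 62.4 = 159.69 ft.
Total head at well E: h = z + ψ = 1128.87 + 159.69 = 1288.56 ft.
Total head at well C: h = 1312.10 ft (water level in the piezometer is the total head).
Head difference: h(well E) − h(well C) = 1288.56 − 1312.10 = -23.54 ft.
Hydraulic gradient: i = |Δh| / L = 23.54 / 1230 = 0.0191.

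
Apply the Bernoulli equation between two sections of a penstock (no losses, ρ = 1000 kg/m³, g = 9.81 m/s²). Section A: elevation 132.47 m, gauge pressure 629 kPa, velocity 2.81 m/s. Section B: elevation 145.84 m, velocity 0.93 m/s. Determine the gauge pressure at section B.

P₂ ≈ 501 kPa

Pressure head at A: ψ₁ = P₁/(ρg) = 629×1000 / (1000 × 9.81) = 64.12 m.
Velocity heads: v₁²/2g = 2.81²/19.62 = 0.402 m; v₂²/2g = 0.93²/19.62 = 0.044 m.
Total head H = z₁ + ψ₁ + v₁²/2g = 132.47 + 64.12 + 0.402 = 196.99 m.
ψ₂ = H − z₂ − v₂²/2g = 196.99 − 145.84 − 0.044 = 51.11 m.
P₂ = ρgψ₂ = 1000 × 9.81 × 51.11 ≈ 501 kPa.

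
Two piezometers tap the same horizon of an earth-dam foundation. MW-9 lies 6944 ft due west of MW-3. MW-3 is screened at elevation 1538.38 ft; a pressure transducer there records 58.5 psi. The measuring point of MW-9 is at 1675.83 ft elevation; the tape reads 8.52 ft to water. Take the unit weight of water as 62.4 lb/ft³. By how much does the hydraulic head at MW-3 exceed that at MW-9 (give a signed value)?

Δh ≈ 6.07 ft

Pressure head at MW-3: ψ = 144·P/γ = 144 × 58.5 / 62.4 = 135.00 ft.
Total head at MW-3: h = z + ψ = 1538.38 + 135.00 = 1673.38 ft.
Total head at MW-9: h = 1675.83 − 8.52 = 1667.31 ft.
Head difference: h(MW-3) − h(MW-9) = 1673.38 − 1667.31 = 6.07 ft.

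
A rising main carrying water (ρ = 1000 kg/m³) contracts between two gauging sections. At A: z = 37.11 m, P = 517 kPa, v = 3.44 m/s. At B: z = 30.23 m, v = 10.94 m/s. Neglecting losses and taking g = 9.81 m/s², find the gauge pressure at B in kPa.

P₂ ≈ 531 kPa

Pressure head at A: ψ₁ = P₁/(ρg) = 517×1000 / (1000 × 9.81) = 52.70 m.
Velocity heads: v₁²/2g = 3.44²/19.62 = 0.603 m; v₂²/2g = 10.94²/19.62 = 6.100 m.
Total head H = z₁ + ψ₁ + v₁²/2g = 37.11 + 52.70 + 0.603 = 90.41 m.
ψ₂ = H − z₂ − v₂²/2g = 90.41 − 30.23 − 6.100 = 54.08 m.
P₂ = ρgψ₂ = 1000 × 9.81 × 54.08 ≈ 531 kPa.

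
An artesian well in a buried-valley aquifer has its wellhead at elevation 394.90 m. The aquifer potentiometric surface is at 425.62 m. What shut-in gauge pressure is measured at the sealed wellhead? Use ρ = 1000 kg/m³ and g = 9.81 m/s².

Head above the cap: Δh = 425.62 − 394.90 = 30.72 m.
P = ρgΔh = 1000 × 9.81 × 30.72 = 301363 Pa ≈ 301 kPa.

P ≈ 301 kPa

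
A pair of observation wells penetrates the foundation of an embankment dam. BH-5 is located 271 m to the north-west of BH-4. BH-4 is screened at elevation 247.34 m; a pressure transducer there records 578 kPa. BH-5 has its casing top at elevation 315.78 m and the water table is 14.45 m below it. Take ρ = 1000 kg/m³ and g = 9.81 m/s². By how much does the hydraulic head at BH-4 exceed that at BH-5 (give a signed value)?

Pressure head at BH-4: ψ = P/(ρg) = 578×1000 / (1000 × 9.81) = 58.92 m.
Total head at BH-4: h = z + ψ = 247.34 + 58.92 = 306.26 m.
Total head at BH-5: h = 315.78 − 14.45 = 301.33 m.
Head difference: h(BH-4) − h(BH-5) = 306.26 − 301.33 = 4.93 m.

Δh ≈ 4.93 m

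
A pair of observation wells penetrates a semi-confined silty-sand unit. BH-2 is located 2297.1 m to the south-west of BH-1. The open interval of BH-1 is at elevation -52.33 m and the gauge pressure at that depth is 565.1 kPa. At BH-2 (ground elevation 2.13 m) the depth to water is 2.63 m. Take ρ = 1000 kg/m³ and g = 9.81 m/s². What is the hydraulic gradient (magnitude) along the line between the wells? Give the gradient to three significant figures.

Pressure head at BH-1: ψ = P/(ρg) = 565.1×1000 / (1000 × 9.81) = 57.60 m.
Total head at BH-1: h = z + ψ = -52.33 + 57.60 = 5.27 m.
Total head at BH-2: h = 2.13 − 2.63 = -0.50 m.
Head difference: h(BH-1) − h(BH-2) = 5.27 − (-0.50) = 5.77 m.
Hydraulic gradient: i = |Δh| / L = 5.77 / 2297.1 = 0.00251.

i ≈ 0.00251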